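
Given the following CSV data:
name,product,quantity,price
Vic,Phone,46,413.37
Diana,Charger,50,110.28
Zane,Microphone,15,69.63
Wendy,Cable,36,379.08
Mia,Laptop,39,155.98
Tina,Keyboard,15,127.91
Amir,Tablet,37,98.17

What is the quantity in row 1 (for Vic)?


Row 1: Vic
Column 'quantity' = 46

ANSWER: 46


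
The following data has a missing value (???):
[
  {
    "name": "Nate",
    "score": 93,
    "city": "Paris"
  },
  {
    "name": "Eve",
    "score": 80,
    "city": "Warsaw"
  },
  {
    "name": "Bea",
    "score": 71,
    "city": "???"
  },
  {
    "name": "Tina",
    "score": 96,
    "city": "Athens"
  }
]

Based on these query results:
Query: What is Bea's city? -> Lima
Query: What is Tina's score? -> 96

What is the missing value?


The missing value is Bea's city
From query: Bea's city = Lima

ANSWER: Lima


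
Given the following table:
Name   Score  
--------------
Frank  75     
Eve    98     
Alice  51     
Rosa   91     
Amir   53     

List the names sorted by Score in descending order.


Sorting by Score (descending):
  Eve: 98
  Rosa: 91
  Frank: 75
  Amir: 53
  Alice: 51


ANSWER: Eve, Rosa, Frank, Amir, Alice


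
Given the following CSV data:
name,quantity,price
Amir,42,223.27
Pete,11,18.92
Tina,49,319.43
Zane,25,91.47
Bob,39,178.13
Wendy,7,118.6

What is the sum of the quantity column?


Values in 'quantity' column:
  Row 1: 42
  Row 2: 11
  Row 3: 49
  Row 4: 25
  Row 5: 39
  Row 6: 7
Sum = 42 + 11 + 49 + 25 + 39 + 7 = 173

ANSWER: 173


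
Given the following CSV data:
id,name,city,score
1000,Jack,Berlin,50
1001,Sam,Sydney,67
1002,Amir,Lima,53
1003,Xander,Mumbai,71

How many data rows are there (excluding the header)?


Counting rows (excluding header):
Header: id,name,city,score
Data rows: 4

ANSWER: 4


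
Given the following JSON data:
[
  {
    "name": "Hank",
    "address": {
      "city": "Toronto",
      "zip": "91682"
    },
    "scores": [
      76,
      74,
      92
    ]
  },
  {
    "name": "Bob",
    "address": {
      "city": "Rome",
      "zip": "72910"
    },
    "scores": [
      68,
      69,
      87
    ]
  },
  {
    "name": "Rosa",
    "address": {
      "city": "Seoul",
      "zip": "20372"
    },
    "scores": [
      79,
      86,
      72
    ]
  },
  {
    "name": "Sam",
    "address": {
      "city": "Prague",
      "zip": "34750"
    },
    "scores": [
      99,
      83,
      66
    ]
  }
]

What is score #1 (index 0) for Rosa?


Path: records[2].scores[0]
Value: 79

ANSWER: 79


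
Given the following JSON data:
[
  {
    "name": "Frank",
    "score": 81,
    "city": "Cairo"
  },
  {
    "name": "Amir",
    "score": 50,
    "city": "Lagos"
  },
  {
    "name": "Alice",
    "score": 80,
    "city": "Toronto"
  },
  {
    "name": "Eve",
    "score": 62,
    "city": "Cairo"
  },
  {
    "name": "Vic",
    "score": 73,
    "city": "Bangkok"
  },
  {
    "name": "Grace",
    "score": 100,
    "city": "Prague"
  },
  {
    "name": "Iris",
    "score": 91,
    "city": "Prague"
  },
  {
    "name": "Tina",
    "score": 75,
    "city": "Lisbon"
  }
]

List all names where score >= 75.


Filtering records where score >= 75:
  Frank (score=81) -> YES
  Amir (score=50) -> no
  Alice (score=80) -> YES
  Eve (score=62) -> no
  Vic (score=73) -> no
  Grace (score=100) -> YES
  Iris (score=91) -> YES
  Tina (score=75) -> YES


ANSWER: Frank, Alice, Grace, Iris, Tina


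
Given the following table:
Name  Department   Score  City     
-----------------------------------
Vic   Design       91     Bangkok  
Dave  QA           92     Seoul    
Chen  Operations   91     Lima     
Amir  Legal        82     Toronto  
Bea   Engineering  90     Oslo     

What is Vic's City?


Row 1: Vic
City = Bangkok

ANSWER: Bangkok


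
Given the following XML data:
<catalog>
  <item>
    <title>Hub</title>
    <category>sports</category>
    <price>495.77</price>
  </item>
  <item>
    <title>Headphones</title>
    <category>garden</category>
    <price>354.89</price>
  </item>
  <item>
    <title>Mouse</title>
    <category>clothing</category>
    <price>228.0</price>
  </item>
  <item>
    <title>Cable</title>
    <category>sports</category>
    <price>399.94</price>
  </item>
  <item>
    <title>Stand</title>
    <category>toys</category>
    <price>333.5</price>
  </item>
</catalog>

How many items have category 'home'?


Scanning <item> elements for <category>home</category>:
Count: 0

ANSWER: 0


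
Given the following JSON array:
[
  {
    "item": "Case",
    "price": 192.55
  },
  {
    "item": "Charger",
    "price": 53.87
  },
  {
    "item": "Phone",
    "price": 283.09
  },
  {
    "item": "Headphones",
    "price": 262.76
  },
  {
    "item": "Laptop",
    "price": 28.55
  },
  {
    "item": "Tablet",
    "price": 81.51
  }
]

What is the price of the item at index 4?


Array index 4 -> Laptop
price = 28.55

ANSWER: 28.55


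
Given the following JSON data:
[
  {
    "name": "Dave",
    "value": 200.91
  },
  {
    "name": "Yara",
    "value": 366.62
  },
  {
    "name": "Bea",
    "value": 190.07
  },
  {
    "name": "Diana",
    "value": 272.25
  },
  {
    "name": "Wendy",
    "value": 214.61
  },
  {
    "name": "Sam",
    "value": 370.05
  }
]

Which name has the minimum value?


Comparing values:
  Dave: 200.91
  Yara: 366.62
  Bea: 190.07
  Diana: 272.25
  Wendy: 214.61
  Sam: 370.05
Minimum: Bea (190.07)

ANSWER: Bea


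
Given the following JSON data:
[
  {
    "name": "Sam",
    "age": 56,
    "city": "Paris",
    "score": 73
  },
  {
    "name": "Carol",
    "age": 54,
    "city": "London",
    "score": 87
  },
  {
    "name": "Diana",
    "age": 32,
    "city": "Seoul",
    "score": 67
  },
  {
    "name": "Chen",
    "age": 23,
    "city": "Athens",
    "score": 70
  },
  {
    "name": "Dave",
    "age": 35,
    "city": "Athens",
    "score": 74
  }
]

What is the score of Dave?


Looking up record where name = Dave
Record index: 4
Field 'score' = 74

ANSWER: 74


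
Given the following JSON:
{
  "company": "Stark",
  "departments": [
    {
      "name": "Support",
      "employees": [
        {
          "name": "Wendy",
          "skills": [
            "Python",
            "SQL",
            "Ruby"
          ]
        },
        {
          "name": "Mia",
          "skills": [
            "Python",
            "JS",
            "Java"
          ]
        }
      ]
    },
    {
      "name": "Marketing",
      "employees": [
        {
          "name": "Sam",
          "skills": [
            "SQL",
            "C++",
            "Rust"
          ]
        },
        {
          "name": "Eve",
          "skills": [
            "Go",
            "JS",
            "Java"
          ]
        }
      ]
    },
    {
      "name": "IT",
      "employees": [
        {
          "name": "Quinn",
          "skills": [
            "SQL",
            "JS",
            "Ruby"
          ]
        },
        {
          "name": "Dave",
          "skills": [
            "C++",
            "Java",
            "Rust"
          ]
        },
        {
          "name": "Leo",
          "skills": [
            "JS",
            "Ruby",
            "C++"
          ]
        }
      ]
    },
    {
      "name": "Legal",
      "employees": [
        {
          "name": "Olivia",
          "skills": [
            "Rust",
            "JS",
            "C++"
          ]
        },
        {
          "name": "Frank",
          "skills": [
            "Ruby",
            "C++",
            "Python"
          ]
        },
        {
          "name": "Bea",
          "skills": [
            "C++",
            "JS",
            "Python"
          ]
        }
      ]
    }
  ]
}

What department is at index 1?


Path: departments[1].name
Value: Marketing

ANSWER: Marketing


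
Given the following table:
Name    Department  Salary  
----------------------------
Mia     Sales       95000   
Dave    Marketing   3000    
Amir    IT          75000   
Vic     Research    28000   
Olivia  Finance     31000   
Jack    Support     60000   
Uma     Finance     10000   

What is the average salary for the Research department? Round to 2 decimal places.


Research department members:
  Vic: 28000
Sum = 28000
Count = 1
Average = 28000 / 1 = 28000.00

ANSWER: 28000.00


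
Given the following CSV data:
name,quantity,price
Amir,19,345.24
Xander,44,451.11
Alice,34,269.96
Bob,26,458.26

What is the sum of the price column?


Values in 'price' column:
  Row 1: 345.24
  Row 2: 451.11
  Row 3: 269.96
  Row 4: 458.26
Sum = 345.24 + 451.11 + 269.96 + 458.26 = 1524.57

ANSWER: 1524.57


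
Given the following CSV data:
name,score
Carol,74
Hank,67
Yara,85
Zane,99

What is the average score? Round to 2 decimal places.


Scores: 74, 67, 85, 99
Sum = 325
Count = 4
Average = 325 / 4 = 81.25

ANSWER: 81.25


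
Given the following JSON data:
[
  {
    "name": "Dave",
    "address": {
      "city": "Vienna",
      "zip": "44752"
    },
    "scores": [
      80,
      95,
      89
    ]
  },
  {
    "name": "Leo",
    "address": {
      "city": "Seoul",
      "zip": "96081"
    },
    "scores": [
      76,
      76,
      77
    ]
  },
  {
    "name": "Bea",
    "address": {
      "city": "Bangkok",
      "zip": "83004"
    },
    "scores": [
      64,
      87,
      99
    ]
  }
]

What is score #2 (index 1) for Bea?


Path: records[2].scores[1]
Value: 87

ANSWER: 87


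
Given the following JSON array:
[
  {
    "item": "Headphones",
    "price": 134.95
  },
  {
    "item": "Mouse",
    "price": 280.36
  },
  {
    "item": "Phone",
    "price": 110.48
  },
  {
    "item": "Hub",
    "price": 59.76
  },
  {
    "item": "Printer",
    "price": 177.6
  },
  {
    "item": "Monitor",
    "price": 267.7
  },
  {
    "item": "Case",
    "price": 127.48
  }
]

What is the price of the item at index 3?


Array index 3 -> Hub
price = 59.76

ANSWER: 59.76


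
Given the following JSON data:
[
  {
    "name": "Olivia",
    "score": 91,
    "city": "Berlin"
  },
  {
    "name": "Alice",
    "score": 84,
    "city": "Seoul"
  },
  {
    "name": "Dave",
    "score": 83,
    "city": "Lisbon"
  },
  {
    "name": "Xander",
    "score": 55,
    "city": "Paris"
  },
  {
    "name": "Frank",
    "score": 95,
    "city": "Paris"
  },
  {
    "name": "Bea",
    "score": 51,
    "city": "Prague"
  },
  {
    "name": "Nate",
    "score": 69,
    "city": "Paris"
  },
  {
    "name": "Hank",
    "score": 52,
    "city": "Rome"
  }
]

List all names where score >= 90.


Filtering records where score >= 90:
  Olivia (score=91) -> YES
  Alice (score=84) -> no
  Dave (score=83) -> no
  Xander (score=55) -> no
  Frank (score=95) -> YES
  Bea (score=51) -> no
  Nate (score=69) -> no
  Hank (score=52) -> no


ANSWER: Olivia, Frank


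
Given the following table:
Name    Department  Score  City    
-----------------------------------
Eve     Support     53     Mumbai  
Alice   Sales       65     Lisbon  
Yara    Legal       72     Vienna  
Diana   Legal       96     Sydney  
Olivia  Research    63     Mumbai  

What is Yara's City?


Row 3: Yara
City = Vienna

ANSWER: Vienna


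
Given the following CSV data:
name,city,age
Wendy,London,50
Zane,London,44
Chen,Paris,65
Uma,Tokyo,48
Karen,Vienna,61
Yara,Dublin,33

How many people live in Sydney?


Scanning city column for 'Sydney':
Total matches: 0

ANSWER: 0


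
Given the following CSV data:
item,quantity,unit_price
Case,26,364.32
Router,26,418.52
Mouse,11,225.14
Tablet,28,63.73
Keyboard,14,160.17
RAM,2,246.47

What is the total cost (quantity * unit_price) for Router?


Row: Router
quantity = 26
unit_price = 418.52
total = 26 * 418.52 = 10881.52

ANSWER: 10881.52


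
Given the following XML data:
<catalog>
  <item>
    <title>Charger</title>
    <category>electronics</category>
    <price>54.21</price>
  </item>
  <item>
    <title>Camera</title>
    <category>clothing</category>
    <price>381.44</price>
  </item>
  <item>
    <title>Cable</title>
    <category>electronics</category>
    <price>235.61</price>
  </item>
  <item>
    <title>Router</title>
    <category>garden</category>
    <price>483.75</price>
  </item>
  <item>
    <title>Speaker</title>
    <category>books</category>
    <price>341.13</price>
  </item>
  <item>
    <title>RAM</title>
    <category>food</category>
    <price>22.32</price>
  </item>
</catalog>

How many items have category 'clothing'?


Scanning <item> elements for <category>clothing</category>:
  Item 2: Camera -> MATCH
Count: 1

ANSWER: 1


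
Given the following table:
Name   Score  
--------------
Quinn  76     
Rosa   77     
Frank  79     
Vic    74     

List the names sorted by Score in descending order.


Sorting by Score (descending):
  Frank: 79
  Rosa: 77
  Quinn: 76
  Vic: 74


ANSWER: Frank, Rosa, Quinn, Vic


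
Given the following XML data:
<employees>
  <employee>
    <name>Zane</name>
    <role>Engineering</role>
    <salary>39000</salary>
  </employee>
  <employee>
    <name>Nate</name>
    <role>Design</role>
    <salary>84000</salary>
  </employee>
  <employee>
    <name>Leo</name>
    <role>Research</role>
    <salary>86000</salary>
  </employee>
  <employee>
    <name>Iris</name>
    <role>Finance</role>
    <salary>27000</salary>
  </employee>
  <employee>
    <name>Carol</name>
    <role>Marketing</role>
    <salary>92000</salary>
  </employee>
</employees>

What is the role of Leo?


Searching for <employee> with <name>Leo</name>
Found at position 3
<role>Research</role>

ANSWER: Research


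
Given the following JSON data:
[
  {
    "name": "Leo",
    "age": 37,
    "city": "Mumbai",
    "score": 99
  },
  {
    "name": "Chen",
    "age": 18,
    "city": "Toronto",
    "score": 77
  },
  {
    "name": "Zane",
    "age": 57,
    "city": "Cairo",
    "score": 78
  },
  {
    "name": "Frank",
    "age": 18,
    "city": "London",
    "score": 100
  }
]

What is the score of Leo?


Looking up record where name = Leo
Record index: 0
Field 'score' = 99

ANSWER: 99


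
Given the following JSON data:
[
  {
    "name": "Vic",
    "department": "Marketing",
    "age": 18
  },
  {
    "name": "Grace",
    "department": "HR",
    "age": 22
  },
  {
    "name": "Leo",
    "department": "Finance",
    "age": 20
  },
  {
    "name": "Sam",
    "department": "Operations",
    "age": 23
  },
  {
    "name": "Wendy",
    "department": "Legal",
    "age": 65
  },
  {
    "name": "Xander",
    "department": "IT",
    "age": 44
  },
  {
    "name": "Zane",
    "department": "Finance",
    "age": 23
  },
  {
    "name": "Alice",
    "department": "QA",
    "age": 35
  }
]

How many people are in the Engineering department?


Scanning records for department = Engineering
  No matches found
Count: 0

ANSWER: 0


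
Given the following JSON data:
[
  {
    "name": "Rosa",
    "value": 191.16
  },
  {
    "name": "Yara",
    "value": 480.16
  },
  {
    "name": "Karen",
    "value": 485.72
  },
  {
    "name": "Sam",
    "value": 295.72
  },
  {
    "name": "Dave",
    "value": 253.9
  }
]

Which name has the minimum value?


Comparing values:
  Rosa: 191.16
  Yara: 480.16
  Karen: 485.72
  Sam: 295.72
  Dave: 253.9
Minimum: Rosa (191.16)

ANSWER: Rosa


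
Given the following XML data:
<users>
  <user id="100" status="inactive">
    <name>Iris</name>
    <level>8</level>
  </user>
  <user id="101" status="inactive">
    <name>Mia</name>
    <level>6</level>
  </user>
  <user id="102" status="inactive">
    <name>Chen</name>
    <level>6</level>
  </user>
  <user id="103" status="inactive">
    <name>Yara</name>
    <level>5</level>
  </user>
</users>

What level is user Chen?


Finding user: Chen
<level>6</level>

ANSWER: 6


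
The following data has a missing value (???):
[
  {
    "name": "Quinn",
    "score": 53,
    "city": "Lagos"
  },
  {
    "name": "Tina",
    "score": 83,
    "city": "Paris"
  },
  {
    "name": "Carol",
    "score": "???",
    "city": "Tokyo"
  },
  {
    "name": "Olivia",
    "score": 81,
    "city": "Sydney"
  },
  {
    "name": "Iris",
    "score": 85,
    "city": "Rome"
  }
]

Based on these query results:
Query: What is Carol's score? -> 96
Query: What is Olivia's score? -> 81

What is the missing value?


The missing value is Carol's score
From query: Carol's score = 96

ANSWER: 96


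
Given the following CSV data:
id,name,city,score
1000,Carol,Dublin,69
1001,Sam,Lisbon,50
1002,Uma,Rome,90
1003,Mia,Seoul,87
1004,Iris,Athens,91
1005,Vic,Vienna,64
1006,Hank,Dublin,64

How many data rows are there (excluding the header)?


Counting rows (excluding header):
Header: id,name,city,score
Data rows: 7

ANSWER: 7


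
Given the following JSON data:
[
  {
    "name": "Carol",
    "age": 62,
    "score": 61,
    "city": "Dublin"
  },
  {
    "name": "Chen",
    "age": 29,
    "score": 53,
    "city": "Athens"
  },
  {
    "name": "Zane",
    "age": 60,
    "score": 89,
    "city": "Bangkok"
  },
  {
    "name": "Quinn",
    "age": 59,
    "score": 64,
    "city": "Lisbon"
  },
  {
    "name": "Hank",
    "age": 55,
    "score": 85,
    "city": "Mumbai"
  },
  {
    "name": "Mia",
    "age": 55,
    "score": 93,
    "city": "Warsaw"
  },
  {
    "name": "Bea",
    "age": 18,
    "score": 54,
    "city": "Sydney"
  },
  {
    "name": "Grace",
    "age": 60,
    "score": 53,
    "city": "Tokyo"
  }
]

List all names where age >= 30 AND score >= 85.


Checking both conditions:
  Carol (age=62, score=61) -> no
  Chen (age=29, score=53) -> no
  Zane (age=60, score=89) -> YES
  Quinn (age=59, score=64) -> no
  Hank (age=55, score=85) -> YES
  Mia (age=55, score=93) -> YES
  Bea (age=18, score=54) -> no
  Grace (age=60, score=53) -> no


ANSWER: Zane, Hank, Mia


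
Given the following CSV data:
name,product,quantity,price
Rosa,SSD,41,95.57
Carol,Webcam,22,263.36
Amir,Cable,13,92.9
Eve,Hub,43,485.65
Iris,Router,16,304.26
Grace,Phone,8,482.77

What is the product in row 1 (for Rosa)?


Row 1: Rosa
Column 'product' = SSD

ANSWER: SSD


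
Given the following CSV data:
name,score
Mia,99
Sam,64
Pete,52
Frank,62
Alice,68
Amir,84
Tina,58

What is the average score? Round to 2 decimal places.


Scores: 99, 64, 52, 62, 68, 84, 58
Sum = 487
Count = 7
Average = 487 / 7 = 69.57

ANSWER: 69.57


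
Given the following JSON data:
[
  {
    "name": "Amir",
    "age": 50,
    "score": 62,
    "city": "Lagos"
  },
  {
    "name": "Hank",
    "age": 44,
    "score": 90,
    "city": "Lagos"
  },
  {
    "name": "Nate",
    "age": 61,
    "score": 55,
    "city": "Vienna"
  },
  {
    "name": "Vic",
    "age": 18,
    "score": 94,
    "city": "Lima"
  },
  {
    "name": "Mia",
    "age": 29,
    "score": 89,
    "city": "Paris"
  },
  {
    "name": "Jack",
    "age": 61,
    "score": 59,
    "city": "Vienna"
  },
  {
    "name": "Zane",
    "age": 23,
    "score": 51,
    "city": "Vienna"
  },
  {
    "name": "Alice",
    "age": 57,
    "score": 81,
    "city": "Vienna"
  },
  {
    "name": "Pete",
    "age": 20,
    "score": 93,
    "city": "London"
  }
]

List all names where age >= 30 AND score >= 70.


Checking both conditions:
  Amir (age=50, score=62) -> no
  Hank (age=44, score=90) -> YES
  Nate (age=61, score=55) -> no
  Vic (age=18, score=94) -> no
  Mia (age=29, score=89) -> no
  Jack (age=61, score=59) -> no
  Zane (age=23, score=51) -> no
  Alice (age=57, score=81) -> YES
  Pete (age=20, score=93) -> no


ANSWER: Hank, Alice


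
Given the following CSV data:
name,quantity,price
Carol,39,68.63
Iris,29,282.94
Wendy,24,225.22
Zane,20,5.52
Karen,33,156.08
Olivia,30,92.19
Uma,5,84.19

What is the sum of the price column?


Values in 'price' column:
  Row 1: 68.63
  Row 2: 282.94
  Row 3: 225.22
  Row 4: 5.52
  Row 5: 156.08
  Row 6: 92.19
  Row 7: 84.19
Sum = 68.63 + 282.94 + 225.22 + 5.52 + 156.08 + 92.19 + 84.19 = 914.77

ANSWER: 914.77


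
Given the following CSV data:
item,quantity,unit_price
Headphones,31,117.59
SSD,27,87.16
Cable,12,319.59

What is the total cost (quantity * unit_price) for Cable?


Row: Cable
quantity = 12
unit_price = 319.59
total = 12 * 319.59 = 3835.08

ANSWER: 3835.08


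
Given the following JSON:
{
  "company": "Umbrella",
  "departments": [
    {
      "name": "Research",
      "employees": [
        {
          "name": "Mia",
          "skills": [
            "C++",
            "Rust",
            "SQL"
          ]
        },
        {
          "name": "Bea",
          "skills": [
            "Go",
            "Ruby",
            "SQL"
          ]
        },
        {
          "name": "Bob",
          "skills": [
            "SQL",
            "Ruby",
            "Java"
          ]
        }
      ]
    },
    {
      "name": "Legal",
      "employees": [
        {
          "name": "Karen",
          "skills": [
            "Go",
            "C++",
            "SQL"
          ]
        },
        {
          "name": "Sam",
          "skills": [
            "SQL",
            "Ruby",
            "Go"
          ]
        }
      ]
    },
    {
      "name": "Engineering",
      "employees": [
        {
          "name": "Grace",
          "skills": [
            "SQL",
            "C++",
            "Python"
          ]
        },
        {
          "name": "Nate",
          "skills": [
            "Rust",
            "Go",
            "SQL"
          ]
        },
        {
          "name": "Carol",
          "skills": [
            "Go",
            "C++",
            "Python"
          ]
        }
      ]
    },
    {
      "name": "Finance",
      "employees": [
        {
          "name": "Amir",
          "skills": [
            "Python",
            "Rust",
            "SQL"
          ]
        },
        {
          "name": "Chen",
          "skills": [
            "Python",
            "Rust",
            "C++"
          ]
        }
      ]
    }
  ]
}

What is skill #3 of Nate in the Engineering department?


Path: departments[2].employees[1].skills[2]
Value: SQL

ANSWER: SQL


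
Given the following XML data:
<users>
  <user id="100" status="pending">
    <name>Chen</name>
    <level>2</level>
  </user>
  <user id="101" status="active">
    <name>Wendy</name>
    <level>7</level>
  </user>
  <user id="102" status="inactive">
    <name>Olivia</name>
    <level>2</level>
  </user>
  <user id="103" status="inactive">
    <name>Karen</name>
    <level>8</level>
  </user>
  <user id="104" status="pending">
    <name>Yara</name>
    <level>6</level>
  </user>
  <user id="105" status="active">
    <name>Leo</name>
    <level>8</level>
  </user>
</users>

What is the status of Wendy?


Finding user with name = Wendy
user id="101" status="active"

ANSWER: active


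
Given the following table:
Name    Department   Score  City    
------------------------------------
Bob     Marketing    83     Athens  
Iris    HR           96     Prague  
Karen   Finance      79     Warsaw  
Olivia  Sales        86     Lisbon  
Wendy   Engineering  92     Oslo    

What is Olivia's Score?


Row 4: Olivia
Score = 86

ANSWER: 86


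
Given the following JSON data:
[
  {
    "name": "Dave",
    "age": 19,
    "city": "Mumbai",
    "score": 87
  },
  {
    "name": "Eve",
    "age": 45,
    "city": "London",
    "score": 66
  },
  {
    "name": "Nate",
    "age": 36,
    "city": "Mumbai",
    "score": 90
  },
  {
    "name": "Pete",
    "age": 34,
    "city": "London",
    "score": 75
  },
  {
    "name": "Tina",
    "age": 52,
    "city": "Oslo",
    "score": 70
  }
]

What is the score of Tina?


Looking up record where name = Tina
Record index: 4
Field 'score' = 70

ANSWER: 70


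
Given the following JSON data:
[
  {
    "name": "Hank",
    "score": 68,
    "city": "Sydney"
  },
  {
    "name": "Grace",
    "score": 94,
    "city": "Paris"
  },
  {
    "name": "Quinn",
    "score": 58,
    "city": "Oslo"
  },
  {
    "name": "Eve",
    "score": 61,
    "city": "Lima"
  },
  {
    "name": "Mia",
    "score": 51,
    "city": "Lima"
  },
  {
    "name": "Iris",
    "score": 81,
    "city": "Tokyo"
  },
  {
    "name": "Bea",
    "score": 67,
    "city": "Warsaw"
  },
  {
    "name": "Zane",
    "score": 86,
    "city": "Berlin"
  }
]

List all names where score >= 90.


Filtering records where score >= 90:
  Hank (score=68) -> no
  Grace (score=94) -> YES
  Quinn (score=58) -> no
  Eve (score=61) -> no
  Mia (score=51) -> no
  Iris (score=81) -> no
  Bea (score=67) -> no
  Zane (score=86) -> no


ANSWER: Grace


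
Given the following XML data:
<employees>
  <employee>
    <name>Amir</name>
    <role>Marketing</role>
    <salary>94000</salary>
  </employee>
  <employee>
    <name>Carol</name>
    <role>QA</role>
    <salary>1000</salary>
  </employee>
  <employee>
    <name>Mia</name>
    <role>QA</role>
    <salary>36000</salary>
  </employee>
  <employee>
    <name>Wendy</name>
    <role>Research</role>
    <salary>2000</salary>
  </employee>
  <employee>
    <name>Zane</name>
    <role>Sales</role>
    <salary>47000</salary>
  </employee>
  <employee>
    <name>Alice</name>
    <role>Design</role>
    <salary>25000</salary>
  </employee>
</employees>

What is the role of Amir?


Searching for <employee> with <name>Amir</name>
Found at position 1
<role>Marketing</role>

ANSWER: Marketing


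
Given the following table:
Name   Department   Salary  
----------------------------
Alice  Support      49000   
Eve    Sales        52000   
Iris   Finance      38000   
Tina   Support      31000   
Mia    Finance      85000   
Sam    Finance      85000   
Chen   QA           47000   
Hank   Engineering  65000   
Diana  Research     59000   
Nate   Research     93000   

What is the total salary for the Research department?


Research department members:
  Diana: 59000
  Nate: 93000
Total = 59000 + 93000 = 152000

ANSWER: 152000


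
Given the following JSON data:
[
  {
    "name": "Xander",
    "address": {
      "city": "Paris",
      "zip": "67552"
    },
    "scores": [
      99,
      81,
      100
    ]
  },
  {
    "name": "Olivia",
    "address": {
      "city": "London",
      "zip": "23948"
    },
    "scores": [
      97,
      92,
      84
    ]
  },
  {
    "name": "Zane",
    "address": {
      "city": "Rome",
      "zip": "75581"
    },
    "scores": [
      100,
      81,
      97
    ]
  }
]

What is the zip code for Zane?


Path: records[2].address.zip
Value: 75581

ANSWER: 75581


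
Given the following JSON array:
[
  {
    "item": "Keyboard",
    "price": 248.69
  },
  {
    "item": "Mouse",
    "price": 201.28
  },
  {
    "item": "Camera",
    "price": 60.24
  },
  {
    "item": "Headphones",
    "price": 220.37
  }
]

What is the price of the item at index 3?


Array index 3 -> Headphones
price = 220.37

ANSWER: 220.37


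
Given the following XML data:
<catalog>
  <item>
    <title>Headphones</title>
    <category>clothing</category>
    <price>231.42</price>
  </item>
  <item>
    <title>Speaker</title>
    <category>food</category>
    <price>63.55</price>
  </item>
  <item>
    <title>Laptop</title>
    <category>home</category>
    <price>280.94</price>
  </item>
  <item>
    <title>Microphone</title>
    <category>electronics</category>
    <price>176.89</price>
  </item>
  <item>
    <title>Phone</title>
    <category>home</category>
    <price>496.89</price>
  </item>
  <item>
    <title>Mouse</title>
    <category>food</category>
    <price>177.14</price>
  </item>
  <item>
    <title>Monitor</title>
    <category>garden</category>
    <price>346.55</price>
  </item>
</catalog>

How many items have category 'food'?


Scanning <item> elements for <category>food</category>:
  Item 2: Speaker -> MATCH
  Item 6: Mouse -> MATCH
Count: 2

ANSWER: 2


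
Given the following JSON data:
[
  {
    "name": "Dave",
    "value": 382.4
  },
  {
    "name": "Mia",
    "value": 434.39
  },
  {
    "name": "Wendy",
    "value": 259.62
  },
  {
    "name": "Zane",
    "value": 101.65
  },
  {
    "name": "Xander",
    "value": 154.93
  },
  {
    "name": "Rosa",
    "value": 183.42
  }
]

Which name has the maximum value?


Comparing values:
  Dave: 382.4
  Mia: 434.39
  Wendy: 259.62
  Zane: 101.65
  Xander: 154.93
  Rosa: 183.42
Maximum: Mia (434.39)

ANSWER: Mia


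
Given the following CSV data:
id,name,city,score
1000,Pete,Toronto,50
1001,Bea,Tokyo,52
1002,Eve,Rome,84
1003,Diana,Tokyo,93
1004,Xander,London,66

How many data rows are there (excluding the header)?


Counting rows (excluding header):
Header: id,name,city,score
Data rows: 5

ANSWER: 5


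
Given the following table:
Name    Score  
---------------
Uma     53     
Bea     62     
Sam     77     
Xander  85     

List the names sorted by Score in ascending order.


Sorting by Score (ascending):
  Uma: 53
  Bea: 62
  Sam: 77
  Xander: 85


ANSWER: Uma, Bea, Sam, Xander


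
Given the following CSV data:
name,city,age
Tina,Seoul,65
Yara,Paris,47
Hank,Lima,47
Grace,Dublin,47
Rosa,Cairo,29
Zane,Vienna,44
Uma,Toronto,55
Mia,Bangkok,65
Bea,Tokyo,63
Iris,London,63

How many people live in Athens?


Scanning city column for 'Athens':
Total matches: 0

ANSWER: 0


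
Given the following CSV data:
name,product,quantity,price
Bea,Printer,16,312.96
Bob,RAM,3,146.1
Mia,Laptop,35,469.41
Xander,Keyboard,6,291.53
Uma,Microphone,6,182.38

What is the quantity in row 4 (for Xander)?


Row 4: Xander
Column 'quantity' = 6

ANSWER: 6


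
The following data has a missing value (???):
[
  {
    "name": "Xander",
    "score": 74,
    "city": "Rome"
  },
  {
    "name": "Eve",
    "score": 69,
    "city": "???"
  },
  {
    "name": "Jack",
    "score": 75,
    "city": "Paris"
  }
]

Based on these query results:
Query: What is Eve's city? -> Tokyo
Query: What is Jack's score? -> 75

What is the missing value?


The missing value is Eve's city
From query: Eve's city = Tokyo

ANSWER: Tokyo


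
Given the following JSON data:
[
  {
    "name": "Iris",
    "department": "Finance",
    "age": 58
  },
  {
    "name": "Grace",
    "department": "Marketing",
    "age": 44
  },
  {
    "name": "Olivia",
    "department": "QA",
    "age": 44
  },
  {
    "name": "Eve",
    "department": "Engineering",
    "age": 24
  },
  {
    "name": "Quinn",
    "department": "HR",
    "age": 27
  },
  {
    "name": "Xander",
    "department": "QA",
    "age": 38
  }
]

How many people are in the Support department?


Scanning records for department = Support
  No matches found
Count: 0

ANSWER: 0


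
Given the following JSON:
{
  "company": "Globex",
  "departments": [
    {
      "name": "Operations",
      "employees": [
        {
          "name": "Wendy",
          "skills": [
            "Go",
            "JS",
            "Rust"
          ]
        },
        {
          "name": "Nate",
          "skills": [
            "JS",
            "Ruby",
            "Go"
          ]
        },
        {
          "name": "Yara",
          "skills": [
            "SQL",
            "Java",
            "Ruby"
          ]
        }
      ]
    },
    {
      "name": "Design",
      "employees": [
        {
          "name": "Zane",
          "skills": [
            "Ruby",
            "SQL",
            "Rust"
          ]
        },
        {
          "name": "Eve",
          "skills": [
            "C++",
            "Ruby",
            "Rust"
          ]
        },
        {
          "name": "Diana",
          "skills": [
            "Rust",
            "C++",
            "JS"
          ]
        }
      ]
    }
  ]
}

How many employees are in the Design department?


Path: departments[1].employees
Count: 3

ANSWER: 3


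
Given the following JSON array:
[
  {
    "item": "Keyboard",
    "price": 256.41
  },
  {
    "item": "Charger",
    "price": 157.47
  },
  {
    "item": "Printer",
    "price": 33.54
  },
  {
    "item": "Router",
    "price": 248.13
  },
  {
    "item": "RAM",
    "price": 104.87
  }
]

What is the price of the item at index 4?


Array index 4 -> RAM
price = 104.87

ANSWER: 104.87


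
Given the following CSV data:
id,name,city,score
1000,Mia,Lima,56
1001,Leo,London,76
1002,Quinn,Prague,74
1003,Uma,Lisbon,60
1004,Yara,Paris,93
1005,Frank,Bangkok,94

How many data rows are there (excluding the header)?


Counting rows (excluding header):
Header: id,name,city,score
Data rows: 6

ANSWER: 6


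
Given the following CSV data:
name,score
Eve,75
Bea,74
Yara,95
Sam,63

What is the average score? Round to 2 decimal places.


Scores: 75, 74, 95, 63
Sum = 307
Count = 4
Average = 307 / 4 = 76.75

ANSWER: 76.75


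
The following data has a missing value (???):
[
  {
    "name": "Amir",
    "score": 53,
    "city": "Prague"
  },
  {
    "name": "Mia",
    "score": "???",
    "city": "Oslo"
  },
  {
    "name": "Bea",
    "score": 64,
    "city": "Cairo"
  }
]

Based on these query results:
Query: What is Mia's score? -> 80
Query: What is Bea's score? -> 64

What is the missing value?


The missing value is Mia's score
From query: Mia's score = 80

ANSWER: 80


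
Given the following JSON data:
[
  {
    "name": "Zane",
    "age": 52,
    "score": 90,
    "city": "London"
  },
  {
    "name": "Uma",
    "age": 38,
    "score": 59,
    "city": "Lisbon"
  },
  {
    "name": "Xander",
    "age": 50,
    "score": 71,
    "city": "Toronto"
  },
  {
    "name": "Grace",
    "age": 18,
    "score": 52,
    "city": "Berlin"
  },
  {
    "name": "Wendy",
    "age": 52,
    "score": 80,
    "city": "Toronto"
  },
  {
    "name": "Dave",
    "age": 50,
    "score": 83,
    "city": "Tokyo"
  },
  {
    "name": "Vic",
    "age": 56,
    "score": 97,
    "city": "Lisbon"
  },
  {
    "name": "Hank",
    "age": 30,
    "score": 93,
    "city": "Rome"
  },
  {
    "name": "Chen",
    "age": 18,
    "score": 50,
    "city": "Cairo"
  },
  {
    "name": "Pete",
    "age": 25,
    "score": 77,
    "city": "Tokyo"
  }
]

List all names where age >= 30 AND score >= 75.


Checking both conditions:
  Zane (age=52, score=90) -> YES
  Uma (age=38, score=59) -> no
  Xander (age=50, score=71) -> no
  Grace (age=18, score=52) -> no
  Wendy (age=52, score=80) -> YES
  Dave (age=50, score=83) -> YES
  Vic (age=56, score=97) -> YES
  Hank (age=30, score=93) -> YES
  Chen (age=18, score=50) -> no
  Pete (age=25, score=77) -> no


ANSWER: Zane, Wendy, Dave, Vic, Hank


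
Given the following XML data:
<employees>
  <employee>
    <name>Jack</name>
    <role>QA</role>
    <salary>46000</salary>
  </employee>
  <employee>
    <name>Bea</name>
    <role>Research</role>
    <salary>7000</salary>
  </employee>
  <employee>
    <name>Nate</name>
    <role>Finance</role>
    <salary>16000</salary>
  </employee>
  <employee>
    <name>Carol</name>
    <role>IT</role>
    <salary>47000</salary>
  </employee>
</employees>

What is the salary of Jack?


Searching for <employee> with <name>Jack</name>
Found at position 1
<salary>46000</salary>

ANSWER: 46000


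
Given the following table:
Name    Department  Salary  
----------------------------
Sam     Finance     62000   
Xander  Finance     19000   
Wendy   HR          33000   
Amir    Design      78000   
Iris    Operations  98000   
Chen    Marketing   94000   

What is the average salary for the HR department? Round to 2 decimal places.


HR department members:
  Wendy: 33000
Sum = 33000
Count = 1
Average = 33000 / 1 = 33000.00

ANSWER: 33000.00


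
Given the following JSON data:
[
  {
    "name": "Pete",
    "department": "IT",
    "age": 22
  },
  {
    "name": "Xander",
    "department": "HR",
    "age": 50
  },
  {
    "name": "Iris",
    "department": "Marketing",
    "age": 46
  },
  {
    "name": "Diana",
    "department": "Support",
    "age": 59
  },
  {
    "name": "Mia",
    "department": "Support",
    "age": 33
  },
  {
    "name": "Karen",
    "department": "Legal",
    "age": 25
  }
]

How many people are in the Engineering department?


Scanning records for department = Engineering
  No matches found
Count: 0

ANSWER: 0


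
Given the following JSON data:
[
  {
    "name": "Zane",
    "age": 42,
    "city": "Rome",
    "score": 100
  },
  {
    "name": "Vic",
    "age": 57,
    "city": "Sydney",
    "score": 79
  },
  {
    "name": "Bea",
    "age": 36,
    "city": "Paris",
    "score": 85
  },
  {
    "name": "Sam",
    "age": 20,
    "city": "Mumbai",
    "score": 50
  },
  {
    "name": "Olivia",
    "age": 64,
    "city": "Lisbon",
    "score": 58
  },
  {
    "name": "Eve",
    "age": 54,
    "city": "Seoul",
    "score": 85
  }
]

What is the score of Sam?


Looking up record where name = Sam
Record index: 3
Field 'score' = 50

ANSWER: 50


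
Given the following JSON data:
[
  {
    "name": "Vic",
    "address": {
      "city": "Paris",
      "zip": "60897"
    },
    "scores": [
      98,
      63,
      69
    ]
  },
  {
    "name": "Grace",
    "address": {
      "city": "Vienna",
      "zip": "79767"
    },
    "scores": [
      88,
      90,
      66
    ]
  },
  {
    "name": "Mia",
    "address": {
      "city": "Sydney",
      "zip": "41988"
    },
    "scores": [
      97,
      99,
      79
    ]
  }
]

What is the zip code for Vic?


Path: records[0].address.zip
Value: 60897

ANSWER: 60897


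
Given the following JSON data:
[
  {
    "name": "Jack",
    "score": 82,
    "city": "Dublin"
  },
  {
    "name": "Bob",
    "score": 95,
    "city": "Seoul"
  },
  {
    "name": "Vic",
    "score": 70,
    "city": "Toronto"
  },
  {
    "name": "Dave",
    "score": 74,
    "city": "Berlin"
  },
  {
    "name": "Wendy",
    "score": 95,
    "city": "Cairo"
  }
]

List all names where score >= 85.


Filtering records where score >= 85:
  Jack (score=82) -> no
  Bob (score=95) -> YES
  Vic (score=70) -> no
  Dave (score=74) -> no
  Wendy (score=95) -> YES


ANSWER: Bob, Wendy


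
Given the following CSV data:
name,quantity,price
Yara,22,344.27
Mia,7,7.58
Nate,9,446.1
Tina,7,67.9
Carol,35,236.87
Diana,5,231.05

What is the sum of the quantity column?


Values in 'quantity' column:
  Row 1: 22
  Row 2: 7
  Row 3: 9
  Row 4: 7
  Row 5: 35
  Row 6: 5
Sum = 22 + 7 + 9 + 7 + 35 + 5 = 85

ANSWER: 85


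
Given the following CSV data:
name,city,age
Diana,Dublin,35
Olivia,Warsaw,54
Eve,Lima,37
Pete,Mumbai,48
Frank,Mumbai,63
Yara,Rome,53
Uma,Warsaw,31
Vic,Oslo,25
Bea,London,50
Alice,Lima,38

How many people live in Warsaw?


Scanning city column for 'Warsaw':
  Row 2: Olivia -> MATCH
  Row 7: Uma -> MATCH
Total matches: 2

ANSWER: 2


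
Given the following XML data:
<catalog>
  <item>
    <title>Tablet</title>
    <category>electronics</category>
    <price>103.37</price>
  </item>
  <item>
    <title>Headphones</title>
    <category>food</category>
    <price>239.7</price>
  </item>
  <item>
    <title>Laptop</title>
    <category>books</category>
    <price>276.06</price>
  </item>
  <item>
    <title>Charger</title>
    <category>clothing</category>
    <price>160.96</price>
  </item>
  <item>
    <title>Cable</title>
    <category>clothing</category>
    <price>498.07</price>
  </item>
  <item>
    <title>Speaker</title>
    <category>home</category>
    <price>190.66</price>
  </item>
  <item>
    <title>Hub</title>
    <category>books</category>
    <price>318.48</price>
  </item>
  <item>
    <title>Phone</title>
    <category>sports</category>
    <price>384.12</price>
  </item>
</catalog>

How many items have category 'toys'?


Scanning <item> elements for <category>toys</category>:
Count: 0

ANSWER: 0


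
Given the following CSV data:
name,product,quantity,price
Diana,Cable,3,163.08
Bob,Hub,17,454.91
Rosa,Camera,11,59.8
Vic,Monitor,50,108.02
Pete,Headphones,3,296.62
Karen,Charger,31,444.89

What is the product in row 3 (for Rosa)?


Row 3: Rosa
Column 'product' = Camera

ANSWER: Camera


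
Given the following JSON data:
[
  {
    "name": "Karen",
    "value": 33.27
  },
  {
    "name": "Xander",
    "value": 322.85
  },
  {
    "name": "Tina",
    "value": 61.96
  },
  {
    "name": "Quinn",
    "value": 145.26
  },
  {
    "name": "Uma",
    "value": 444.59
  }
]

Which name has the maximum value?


Comparing values:
  Karen: 33.27
  Xander: 322.85
  Tina: 61.96
  Quinn: 145.26
  Uma: 444.59
Maximum: Uma (444.59)

ANSWER: Uma


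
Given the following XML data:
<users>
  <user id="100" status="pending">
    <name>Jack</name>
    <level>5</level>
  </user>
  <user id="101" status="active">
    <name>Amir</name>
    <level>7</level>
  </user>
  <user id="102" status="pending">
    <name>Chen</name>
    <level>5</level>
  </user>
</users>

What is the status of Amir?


Finding user with name = Amir
user id="101" status="active"

ANSWER: active
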